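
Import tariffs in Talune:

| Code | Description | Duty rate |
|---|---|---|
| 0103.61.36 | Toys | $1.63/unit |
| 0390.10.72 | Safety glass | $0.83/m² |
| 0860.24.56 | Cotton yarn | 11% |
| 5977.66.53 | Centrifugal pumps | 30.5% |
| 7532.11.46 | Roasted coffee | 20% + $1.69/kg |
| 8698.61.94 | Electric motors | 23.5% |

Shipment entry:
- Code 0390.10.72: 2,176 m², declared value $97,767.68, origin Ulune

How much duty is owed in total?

$1,806.08

Line 1 (0390.10.72, Ulune, 2,176 m², $97,767.68):
Base rate for 0390.10.72 is $0.83/m².
Duty = 2,176 × $0.83 = $1,806.08.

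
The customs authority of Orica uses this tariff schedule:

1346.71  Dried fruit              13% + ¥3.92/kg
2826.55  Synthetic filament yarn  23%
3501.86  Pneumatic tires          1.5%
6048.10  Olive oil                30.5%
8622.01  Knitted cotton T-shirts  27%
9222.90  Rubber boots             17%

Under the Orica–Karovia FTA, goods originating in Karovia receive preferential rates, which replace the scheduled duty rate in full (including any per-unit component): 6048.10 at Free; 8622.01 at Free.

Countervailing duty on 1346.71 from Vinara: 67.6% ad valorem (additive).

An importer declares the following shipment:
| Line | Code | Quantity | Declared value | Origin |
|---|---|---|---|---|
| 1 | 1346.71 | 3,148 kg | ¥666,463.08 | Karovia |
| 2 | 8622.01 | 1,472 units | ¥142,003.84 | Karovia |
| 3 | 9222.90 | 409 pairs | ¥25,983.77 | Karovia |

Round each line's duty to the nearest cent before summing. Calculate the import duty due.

Line 1 (1346.71, Karovia, 3,148 kg, ¥666,463.08):
Base rate for 1346.71 is 13% + ¥3.92/kg.
Origin Karovia is the FTA partner but 1346.71 is not on the preference list; base rate stands.
The additional-duty order on 1346.71 targets Vinara, not Karovia; it does not apply.
Duty = ¥666,463.08 × 13% + 3,148 × ¥3.92 = ¥98,980.36.
Line 2 (8622.01, Karovia, 1,472 units, ¥142,003.84):
Base rate for 8622.01 is 27%.
Origin Karovia qualifies under the Orica–Karovia agreement and 8622.01 is covered: preferential rate Free applies instead.
Duty = ¥142,003.84 × 0% = ¥0.00.
Line 3 (9222.90, Karovia, 409 pairs, ¥25,983.77):
Base rate for 9222.90 is 17%.
Origin Karovia is the FTA partner but 9222.90 is not on the preference list; base rate stands.
Duty = ¥25,983.77 × 17% = ¥4,417.24.
Total = ¥98,980.36 + ¥0.00 + ¥4,417.24 = ¥103,397.60.

¥103,397.60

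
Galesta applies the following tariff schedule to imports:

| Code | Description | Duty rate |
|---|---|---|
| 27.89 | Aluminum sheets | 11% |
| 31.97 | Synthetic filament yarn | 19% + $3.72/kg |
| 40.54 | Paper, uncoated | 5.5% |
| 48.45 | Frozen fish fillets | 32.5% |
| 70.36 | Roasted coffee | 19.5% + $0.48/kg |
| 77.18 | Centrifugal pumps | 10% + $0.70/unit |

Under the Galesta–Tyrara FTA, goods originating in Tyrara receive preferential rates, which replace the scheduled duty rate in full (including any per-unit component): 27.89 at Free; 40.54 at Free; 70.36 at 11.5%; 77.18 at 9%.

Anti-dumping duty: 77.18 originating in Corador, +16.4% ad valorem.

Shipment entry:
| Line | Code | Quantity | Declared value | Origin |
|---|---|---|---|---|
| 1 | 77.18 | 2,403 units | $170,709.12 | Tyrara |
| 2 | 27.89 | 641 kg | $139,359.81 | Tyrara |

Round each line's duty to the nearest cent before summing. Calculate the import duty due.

Line 1 (77.18, Tyrara, 2,403 units, $170,709.12):
Base rate for 77.18 is 10% + $0.70/unit.
Origin Tyrara qualifies under the Galesta–Tyrara agreement and 77.18 is covered: preferential rate 9% applies instead.
The additional-duty order on 77.18 targets Corador, not Tyrara; it does not apply.
Duty = $170,709.12 × 9% = $15,363.82.
Line 2 (27.89, Tyrara, 641 kg, $139,359.81):
Base rate for 27.89 is 11%.
Origin Tyrara qualifies under the Galesta–Tyrara agreement and 27.89 is covered: preferential rate Free applies instead.
Duty = $139,359.81 × 0% = $0.00.
Total = $15,363.82 + $0.00 = $15,363.82.

$15,363.82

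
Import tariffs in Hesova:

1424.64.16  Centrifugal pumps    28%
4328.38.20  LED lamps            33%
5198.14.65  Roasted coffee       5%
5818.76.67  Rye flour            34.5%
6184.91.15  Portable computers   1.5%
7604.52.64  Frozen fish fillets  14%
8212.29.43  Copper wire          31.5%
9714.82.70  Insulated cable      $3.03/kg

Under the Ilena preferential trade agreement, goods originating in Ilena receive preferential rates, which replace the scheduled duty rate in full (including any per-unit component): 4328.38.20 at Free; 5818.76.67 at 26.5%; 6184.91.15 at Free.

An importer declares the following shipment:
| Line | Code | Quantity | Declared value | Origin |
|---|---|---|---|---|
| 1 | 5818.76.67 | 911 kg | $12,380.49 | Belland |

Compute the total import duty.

Line 1 (5818.76.67, Belland, 911 kg, $12,380.49):
Base rate for 5818.76.67 is 34.5%.
5818.76.67 has an FTA preferential rate, but origin Belland is not Ilena; base rate stands.
Duty = $12,380.49 × 34.5% = $4,271.27.

$4,271.27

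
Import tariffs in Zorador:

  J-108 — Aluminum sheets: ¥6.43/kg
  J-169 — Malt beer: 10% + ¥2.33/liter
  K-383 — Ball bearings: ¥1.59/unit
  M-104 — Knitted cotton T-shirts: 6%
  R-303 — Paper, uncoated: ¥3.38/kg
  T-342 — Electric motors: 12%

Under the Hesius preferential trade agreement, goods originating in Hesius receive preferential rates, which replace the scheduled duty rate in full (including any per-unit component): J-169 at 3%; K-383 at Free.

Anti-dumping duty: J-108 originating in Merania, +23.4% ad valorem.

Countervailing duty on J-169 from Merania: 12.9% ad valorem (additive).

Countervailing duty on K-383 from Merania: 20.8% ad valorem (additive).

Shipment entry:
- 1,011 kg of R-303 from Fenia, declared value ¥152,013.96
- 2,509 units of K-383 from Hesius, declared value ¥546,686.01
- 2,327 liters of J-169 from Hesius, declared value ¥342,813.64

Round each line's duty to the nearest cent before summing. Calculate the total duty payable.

¥13,701.59

Line 1 (R-303, Fenia, 1,011 kg, ¥152,013.96):
Base rate for R-303 is ¥3.38/kg.
Duty = 1,011 × ¥3.38 = ¥3,417.18.
Line 2 (K-383, Hesius, 2,509 units, ¥546,686.01):
Base rate for K-383 is ¥1.59/unit.
Origin Hesius qualifies under the Zorador–Hesius agreement and K-383 is covered: preferential rate Free applies instead.
The additional-duty order on K-383 targets Merania, not Hesius; it does not apply.
Duty = ¥546,686.01 × 0% = ¥0.00.
Line 3 (J-169, Hesius, 2,327 liters, ¥342,813.64):
Base rate for J-169 is 10% + ¥2.33/liter.
Origin Hesius qualifies under the Zorador–Hesius agreement and J-169 is covered: preferential rate 3% applies instead.
The additional-duty order on J-169 targets Merania, not Hesius; it does not apply.
Duty = ¥342,813.64 × 3% = ¥10,284.41.
Total = ¥3,417.18 + ¥0.00 + ¥10,284.41 = ¥13,701.59.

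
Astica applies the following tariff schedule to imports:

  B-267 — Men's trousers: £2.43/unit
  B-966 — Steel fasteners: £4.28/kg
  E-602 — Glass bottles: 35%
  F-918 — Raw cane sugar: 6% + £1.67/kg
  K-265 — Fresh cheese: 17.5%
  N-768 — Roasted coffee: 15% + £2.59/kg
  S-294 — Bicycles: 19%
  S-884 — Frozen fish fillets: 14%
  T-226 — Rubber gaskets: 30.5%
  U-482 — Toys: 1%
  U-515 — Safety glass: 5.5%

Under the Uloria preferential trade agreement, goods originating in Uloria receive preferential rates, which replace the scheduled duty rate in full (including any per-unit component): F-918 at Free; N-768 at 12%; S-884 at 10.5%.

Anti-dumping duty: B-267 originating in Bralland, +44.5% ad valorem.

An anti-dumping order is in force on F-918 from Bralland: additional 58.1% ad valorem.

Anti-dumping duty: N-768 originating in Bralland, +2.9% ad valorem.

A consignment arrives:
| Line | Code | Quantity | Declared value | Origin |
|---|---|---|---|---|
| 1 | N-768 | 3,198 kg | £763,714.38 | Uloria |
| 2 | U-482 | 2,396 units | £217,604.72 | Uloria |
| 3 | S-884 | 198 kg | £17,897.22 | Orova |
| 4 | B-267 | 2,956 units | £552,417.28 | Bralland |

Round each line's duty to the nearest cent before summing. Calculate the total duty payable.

Line 1 (N-768, Uloria, 3,198 kg, £763,714.38):
Base rate for N-768 is 15% + £2.59/kg.
Origin Uloria qualifies under the Astica–Uloria agreement and N-768 is covered: preferential rate 12% applies instead.
The additional-duty order on N-768 targets Bralland, not Uloria; it does not apply.
Duty = £763,714.38 × 12% = £91,645.73.
Line 2 (U-482, Uloria, 2,396 units, £217,604.72):
Base rate for U-482 is 1%.
Origin Uloria is the FTA partner but U-482 is not on the preference list; base rate stands.
Duty = £217,604.72 × 1% = £2,176.05.
Line 3 (S-884, Orova, 198 kg, £17,897.22):
Base rate for S-884 is 14%.
S-884 has an FTA preferential rate, but origin Orova is not Uloria; base rate stands.
Duty = £17,897.22 × 14% = £2,505.61.
Line 4 (B-267, Bralland, 2,956 units, £552,417.28):
Base rate for B-267 is £2.43/unit.
Additional duty on B-267 from Bralland: +44.5% ad valorem. Applied ad valorem rate = 44.5%.
Duty = £552,417.28 × 44.5% + 2,956 × £2.43 = £253,008.77.
Total = £91,645.73 + £2,176.05 + £2,505.61 + £253,008.77 = £349,336.16.

£349,336.16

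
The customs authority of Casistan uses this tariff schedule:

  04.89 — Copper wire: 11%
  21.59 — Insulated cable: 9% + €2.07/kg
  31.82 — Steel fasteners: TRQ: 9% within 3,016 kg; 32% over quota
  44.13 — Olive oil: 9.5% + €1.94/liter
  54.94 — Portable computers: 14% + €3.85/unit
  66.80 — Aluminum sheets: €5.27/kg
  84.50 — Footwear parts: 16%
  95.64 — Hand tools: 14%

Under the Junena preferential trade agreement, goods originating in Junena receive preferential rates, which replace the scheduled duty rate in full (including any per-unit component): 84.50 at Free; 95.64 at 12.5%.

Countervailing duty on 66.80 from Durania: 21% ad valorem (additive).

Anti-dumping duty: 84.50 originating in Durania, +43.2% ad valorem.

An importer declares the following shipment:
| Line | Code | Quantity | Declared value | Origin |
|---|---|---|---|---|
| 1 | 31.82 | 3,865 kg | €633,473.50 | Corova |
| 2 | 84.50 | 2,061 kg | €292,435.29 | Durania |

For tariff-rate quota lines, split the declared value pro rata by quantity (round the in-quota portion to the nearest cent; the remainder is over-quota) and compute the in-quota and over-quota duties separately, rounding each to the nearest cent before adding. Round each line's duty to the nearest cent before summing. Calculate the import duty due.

€262,139.06

Line 1 (31.82, Corova, 3,865 kg, €633,473.50):
Code 31.82 is under a tariff-rate quota (threshold 3,016 kg). In-quota: 3,016 kg at 9%; over-quota: 849 kg at 32%.
Pro-rata value split: in-quota = €633,473.50 × 3,016/3,865 = €494,322.40; over-quota = €633,473.50 − €494,322.40 = €139,151.10.
In-quota duty = €494,322.40 × 9% = €44,489.02. Over-quota duty = €139,151.10 × 32% = €44,528.35.
Line duty = €44,489.02 + €44,528.35 = €89,017.37.
Line 2 (84.50, Durania, 2,061 kg, €292,435.29):
Base rate for 84.50 is 16%.
84.50 has an FTA preferential rate, but origin Durania is not Junena; base rate stands.
Additional duty on 84.50 from Durania: +43.2%. Applied ad valorem rate: 16% + 43.2% = 59.2%.
Duty = €292,435.29 × 59.2% = €173,121.69.
Total = €89,017.37 + €173,121.69 = €262,139.06.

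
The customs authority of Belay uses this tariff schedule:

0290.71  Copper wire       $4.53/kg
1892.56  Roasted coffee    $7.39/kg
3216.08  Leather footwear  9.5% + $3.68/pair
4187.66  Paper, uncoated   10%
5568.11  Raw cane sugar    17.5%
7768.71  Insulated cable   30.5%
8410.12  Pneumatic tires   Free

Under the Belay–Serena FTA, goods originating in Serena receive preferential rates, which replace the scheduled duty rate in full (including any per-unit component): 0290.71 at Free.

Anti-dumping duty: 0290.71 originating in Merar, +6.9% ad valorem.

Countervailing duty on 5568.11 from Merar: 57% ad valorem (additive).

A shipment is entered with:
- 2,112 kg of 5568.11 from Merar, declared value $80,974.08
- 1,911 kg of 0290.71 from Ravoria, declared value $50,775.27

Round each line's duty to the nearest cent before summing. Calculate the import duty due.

$68,982.52

Line 1 (5568.11, Merar, 2,112 kg, $80,974.08):
Base rate for 5568.11 is 17.5%.
Additional duty on 5568.11 from Merar: +57%. Applied ad valorem rate: 17.5% + 57% = 74.5%.
Duty = $80,974.08 × 74.5% = $60,325.69.
Line 2 (0290.71, Ravoria, 1,911 kg, $50,775.27):
Base rate for 0290.71 is $4.53/kg.
0290.71 has an FTA preferential rate, but origin Ravoria is not Serena; base rate stands.
The additional-duty order on 0290.71 targets Merar, not Ravoria; it does not apply.
Duty = 1,911 × $4.53 = $8,656.83.
Total = $60,325.69 + $8,656.83 = $68,982.52.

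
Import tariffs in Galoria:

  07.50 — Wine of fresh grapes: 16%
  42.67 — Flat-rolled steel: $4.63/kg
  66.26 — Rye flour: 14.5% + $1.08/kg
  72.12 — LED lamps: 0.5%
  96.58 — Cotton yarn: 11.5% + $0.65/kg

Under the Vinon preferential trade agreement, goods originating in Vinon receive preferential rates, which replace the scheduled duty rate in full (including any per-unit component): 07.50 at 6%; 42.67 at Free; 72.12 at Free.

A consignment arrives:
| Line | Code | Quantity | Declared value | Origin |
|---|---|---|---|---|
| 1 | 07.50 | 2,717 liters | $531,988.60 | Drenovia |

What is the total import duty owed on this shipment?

Line 1 (07.50, Drenovia, 2,717 liters, $531,988.60):
Base rate for 07.50 is 16%.
07.50 has an FTA preferential rate, but origin Drenovia is not Vinon; base rate stands.
Duty = $531,988.60 × 16% = $85,118.18.

$85,118.18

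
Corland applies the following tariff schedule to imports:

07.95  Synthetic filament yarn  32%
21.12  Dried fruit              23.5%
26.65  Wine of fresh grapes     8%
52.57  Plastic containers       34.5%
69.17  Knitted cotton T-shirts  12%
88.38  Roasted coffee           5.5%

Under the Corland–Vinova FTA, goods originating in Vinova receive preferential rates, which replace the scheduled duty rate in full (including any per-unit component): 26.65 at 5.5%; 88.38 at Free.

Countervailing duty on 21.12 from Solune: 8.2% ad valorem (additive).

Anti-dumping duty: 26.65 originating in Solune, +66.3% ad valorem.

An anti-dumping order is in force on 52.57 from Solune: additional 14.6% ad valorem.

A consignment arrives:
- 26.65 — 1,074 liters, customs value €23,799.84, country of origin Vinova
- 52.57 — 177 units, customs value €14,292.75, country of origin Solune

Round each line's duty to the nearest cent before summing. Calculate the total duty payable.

€8,326.73

Line 1 (26.65, Vinova, 1,074 liters, €23,799.84):
Base rate for 26.65 is 8%.
Origin Vinova qualifies under the Corland–Vinova agreement and 26.65 is covered: preferential rate 5.5% applies instead.
The additional-duty order on 26.65 targets Solune, not Vinova; it does not apply.
Duty = €23,799.84 × 5.5% = €1,308.99.
Line 2 (52.57, Solune, 177 units, €14,292.75):
Base rate for 52.57 is 34.5%.
Additional duty on 52.57 from Solune: +14.6%. Applied ad valorem rate: 34.5% + 14.6% = 49.1%.
Duty = €14,292.75 × 49.1% = €7,017.74.
Total = €1,308.99 + €7,017.74 = €8,326.73.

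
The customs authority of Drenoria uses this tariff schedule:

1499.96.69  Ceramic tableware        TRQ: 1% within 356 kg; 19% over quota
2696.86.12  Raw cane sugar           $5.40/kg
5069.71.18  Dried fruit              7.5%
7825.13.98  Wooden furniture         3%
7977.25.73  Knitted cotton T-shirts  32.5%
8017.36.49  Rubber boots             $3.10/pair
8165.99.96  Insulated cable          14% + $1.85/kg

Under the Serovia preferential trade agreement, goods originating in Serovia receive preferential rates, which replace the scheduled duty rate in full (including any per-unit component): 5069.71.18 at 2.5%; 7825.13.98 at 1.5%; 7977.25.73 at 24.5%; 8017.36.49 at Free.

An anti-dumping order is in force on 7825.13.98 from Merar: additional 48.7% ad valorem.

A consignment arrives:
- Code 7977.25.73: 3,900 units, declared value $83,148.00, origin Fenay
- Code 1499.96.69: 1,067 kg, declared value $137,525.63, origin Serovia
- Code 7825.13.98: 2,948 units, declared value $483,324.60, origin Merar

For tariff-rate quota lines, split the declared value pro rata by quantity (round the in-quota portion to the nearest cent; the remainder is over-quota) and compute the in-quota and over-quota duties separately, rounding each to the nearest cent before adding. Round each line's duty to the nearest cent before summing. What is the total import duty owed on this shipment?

Line 1 (7977.25.73, Fenay, 3,900 units, $83,148.00):
Base rate for 7977.25.73 is 32.5%.
7977.25.73 has an FTA preferential rate, but origin Fenay is not Serovia; base rate stands.
Duty = $83,148.00 × 32.5% = $27,023.10.
Line 2 (1499.96.69, Serovia, 1,067 kg, $137,525.63):
Code 1499.96.69 is under a tariff-rate quota (threshold 356 kg). In-quota: 356 kg at 1%; over-quota: 711 kg at 19%.
Pro-rata value split: in-quota = $137,525.63 × 356/1,067 = $45,884.84; over-quota = $137,525.63 − $45,884.84 = $91,640.79.
In-quota duty = $45,884.84 × 1% = $458.85. Over-quota duty = $91,640.79 × 19% = $17,411.75.
Line duty = $458.85 + $17,411.75 = $17,870.60.
Line 3 (7825.13.98, Merar, 2,948 units, $483,324.60):
Base rate for 7825.13.98 is 3%.
7825.13.98 has an FTA preferential rate, but origin Merar is not Serovia; base rate stands.
Additional duty on 7825.13.98 from Merar: +48.7%. Applied ad valorem rate: 3% + 48.7% = 51.7%.
Duty = $483,324.60 × 51.7% = $249,878.82.
Total = $27,023.10 + $17,870.60 + $249,878.82 = $294,772.52.

$294,772.52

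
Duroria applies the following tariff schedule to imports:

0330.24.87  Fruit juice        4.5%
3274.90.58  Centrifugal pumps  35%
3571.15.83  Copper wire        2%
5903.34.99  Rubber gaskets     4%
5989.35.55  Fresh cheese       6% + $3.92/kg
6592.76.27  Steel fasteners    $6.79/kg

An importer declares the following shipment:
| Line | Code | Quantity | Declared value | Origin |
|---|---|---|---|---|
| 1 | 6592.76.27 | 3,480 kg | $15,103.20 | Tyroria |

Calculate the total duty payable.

$23,629.20

Line 1 (6592.76.27, Tyroria, 3,480 kg, $15,103.20):
Base rate for 6592.76.27 is $6.79/kg.
Duty = 3,480 × $6.79 = $23,629.20.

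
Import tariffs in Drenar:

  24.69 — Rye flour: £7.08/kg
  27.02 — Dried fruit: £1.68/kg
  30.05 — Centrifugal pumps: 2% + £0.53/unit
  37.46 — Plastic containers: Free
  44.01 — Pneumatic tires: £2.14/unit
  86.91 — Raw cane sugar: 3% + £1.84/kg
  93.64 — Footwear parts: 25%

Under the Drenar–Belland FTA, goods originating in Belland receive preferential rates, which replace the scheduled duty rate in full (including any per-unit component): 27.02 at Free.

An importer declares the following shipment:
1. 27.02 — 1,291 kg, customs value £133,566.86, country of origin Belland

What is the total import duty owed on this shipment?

Line 1 (27.02, Belland, 1,291 kg, £133,566.86):
Base rate for 27.02 is £1.68/kg.
Origin Belland qualifies under the Drenar–Belland agreement and 27.02 is covered: preferential rate Free applies instead.
Duty = £133,566.86 × 0% = £0.00.

£0.00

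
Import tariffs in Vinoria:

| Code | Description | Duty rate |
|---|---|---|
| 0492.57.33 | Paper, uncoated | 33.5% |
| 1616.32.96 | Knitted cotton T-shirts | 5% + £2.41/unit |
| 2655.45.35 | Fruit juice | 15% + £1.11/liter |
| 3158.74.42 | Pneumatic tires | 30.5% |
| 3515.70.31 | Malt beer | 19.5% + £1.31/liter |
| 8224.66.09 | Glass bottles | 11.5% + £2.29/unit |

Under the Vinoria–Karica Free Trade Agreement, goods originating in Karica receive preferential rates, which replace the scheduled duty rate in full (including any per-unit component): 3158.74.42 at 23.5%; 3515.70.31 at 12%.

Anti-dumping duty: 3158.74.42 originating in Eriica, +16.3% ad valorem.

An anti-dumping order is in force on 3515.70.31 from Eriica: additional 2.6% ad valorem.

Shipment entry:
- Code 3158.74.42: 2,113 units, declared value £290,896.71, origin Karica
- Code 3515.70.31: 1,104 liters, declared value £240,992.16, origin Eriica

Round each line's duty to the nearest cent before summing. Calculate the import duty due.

Line 1 (3158.74.42, Karica, 2,113 units, £290,896.71):
Base rate for 3158.74.42 is 30.5%.
Origin Karica qualifies under the Vinoria–Karica agreement and 3158.74.42 is covered: preferential rate 23.5% applies instead.
The additional-duty order on 3158.74.42 targets Eriica, not Karica; it does not apply.
Duty = £290,896.71 × 23.5% = £68,360.73.
Line 2 (3515.70.31, Eriica, 1,104 liters, £240,992.16):
Base rate for 3515.70.31 is 19.5% + £1.31/liter.
3515.70.31 has an FTA preferential rate, but origin Eriica is not Karica; base rate stands.
Additional duty on 3515.70.31 from Eriica: +2.6%. Applied ad valorem rate: 19.5% + 2.6% = 22.1%.
Duty = £240,992.16 × 22.1% + 1,104 × £1.31 = £54,705.51.
Total = £68,360.73 + £54,705.51 = £123,066.24.

£123,066.24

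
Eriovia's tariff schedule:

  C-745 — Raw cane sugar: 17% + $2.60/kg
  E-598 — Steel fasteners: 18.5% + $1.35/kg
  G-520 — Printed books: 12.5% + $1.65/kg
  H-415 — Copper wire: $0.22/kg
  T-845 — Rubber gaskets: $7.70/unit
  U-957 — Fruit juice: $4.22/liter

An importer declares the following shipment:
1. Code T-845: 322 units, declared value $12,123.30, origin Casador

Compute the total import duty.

Line 1 (T-845, Casador, 322 units, $12,123.30):
Base rate for T-845 is $7.70/unit.
Duty = 322 × $7.70 = $2,479.40.

$2,479.40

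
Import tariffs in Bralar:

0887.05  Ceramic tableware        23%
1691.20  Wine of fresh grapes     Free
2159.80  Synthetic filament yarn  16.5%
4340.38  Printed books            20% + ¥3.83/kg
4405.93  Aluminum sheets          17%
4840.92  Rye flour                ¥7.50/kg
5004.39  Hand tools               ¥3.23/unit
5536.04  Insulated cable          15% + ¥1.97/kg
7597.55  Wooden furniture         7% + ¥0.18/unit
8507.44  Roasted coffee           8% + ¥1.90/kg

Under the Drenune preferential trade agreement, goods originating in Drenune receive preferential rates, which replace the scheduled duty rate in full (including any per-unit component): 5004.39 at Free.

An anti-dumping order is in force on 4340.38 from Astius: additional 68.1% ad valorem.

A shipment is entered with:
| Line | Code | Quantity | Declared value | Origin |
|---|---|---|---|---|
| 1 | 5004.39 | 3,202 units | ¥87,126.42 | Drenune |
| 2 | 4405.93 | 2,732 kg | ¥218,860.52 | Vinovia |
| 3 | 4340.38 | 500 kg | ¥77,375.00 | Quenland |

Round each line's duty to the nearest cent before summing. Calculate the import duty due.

Line 1 (5004.39, Drenune, 3,202 units, ¥87,126.42):
Base rate for 5004.39 is ¥3.23/unit.
Origin Drenune qualifies under the Bralar–Drenune agreement and 5004.39 is covered: preferential rate Free applies instead.
Duty = ¥87,126.42 × 0% = ¥0.00.
Line 2 (4405.93, Vinovia, 2,732 kg, ¥218,860.52):
Base rate for 4405.93 is 17%.
Duty = ¥218,860.52 × 17% = ¥37,206.29.
Line 3 (4340.38, Quenland, 500 kg, ¥77,375.00):
Base rate for 4340.38 is 20% + ¥3.83/kg.
The additional-duty order on 4340.38 targets Astius, not Quenland; it does not apply.
Duty = ¥77,375.00 × 20% + 500 × ¥3.83 = ¥17,390.00.
Total = ¥0.00 + ¥37,206.29 + ¥17,390.00 = ¥54,596.29.

¥54,596.29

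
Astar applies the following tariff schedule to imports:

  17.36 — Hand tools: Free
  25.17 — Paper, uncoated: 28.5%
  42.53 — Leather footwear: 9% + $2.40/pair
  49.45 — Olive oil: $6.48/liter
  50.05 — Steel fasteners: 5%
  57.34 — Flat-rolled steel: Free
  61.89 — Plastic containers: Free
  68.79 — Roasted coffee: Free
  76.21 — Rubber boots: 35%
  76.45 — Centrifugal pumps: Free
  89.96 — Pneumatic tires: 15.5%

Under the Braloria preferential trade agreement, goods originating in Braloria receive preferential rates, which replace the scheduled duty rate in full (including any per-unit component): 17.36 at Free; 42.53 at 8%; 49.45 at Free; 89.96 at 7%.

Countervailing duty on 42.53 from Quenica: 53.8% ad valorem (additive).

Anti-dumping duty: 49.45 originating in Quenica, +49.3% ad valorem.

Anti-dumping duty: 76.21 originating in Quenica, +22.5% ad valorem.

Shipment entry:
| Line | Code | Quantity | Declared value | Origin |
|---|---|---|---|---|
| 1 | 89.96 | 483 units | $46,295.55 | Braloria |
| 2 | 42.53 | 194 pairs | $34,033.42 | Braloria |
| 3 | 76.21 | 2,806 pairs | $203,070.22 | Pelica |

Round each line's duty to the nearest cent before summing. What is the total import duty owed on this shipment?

$77,037.94

Line 1 (89.96, Braloria, 483 units, $46,295.55):
Base rate for 89.96 is 15.5%.
Origin Braloria qualifies under the Astar–Braloria agreement and 89.96 is covered: preferential rate 7% applies instead.
Duty = $46,295.55 × 7% = $3,240.69.
Line 2 (42.53, Braloria, 194 pairs, $34,033.42):
Base rate for 42.53 is 9% + $2.40/pair.
Origin Braloria qualifies under the Astar–Braloria agreement and 42.53 is covered: preferential rate 8% applies instead.
The additional-duty order on 42.53 targets Quenica, not Braloria; it does not apply.
Duty = $34,033.42 × 8% = $2,722.67.
Line 3 (76.21, Pelica, 2,806 pairs, $203,070.22):
Base rate for 76.21 is 35%.
The additional-duty order on 76.21 targets Quenica, not Pelica; it does not apply.
Duty = $203,070.22 × 35% = $71,074.58.
Total = $3,240.69 + $2,722.67 + $71,074.58 = $77,037.94.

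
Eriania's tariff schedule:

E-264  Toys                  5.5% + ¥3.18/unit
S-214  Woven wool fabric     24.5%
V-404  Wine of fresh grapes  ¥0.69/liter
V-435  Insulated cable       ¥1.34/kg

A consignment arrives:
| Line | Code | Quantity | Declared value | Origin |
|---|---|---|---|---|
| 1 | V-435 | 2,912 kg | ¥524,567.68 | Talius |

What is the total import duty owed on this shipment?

Line 1 (V-435, Talius, 2,912 kg, ¥524,567.68):
Base rate for V-435 is ¥1.34/kg.
Duty = 2,912 × ¥1.34 = ¥3,902.08.

¥3,902.08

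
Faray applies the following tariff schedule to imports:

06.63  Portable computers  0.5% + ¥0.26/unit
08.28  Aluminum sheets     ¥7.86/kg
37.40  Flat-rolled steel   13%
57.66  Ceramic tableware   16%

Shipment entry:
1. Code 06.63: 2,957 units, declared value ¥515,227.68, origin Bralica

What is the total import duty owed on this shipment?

¥3,344.96

Line 1 (06.63, Bralica, 2,957 units, ¥515,227.68):
Base rate for 06.63 is 0.5% + ¥0.26/unit.
Duty = ¥515,227.68 × 0.5% + 2,957 × ¥0.26 = ¥3,344.96.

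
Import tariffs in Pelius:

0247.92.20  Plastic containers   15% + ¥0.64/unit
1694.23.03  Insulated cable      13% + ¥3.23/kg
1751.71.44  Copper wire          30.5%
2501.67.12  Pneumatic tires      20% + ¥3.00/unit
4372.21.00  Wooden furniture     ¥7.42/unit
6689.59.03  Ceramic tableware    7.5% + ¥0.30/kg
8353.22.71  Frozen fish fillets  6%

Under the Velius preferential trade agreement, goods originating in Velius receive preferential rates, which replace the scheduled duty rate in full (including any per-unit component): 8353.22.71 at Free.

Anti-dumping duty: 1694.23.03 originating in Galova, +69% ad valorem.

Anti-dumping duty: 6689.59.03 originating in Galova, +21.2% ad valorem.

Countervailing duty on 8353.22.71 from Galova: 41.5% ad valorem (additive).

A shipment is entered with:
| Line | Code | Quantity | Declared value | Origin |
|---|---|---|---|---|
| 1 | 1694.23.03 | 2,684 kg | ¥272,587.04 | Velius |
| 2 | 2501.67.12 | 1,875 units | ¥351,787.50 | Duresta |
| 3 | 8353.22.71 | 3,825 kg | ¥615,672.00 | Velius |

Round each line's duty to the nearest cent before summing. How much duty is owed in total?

¥120,088.14

Line 1 (1694.23.03, Velius, 2,684 kg, ¥272,587.04):
Base rate for 1694.23.03 is 13% + ¥3.23/kg.
Origin Velius is the FTA partner but 1694.23.03 is not on the preference list; base rate stands.
The additional-duty order on 1694.23.03 targets Galova, not Velius; it does not apply.
Duty = ¥272,587.04 × 13% + 2,684 × ¥3.23 = ¥44,105.64.
Line 2 (2501.67.12, Duresta, 1,875 units, ¥351,787.50):
Base rate for 2501.67.12 is 20% + ¥3.00/unit.
Duty = ¥351,787.50 × 20% + 1,875 × ¥3.00 = ¥75,982.50.
Line 3 (8353.22.71, Velius, 3,825 kg, ¥615,672.00):
Base rate for 8353.22.71 is 6%.
Origin Velius qualifies under the Pelius–Velius agreement and 8353.22.71 is covered: preferential rate Free applies instead.
The additional-duty order on 8353.22.71 targets Galova, not Velius; it does not apply.
Duty = ¥615,672.00 × 0% = ¥0.00.
Total = ¥44,105.64 + ¥75,982.50 + ¥0.00 = ¥120,088.14.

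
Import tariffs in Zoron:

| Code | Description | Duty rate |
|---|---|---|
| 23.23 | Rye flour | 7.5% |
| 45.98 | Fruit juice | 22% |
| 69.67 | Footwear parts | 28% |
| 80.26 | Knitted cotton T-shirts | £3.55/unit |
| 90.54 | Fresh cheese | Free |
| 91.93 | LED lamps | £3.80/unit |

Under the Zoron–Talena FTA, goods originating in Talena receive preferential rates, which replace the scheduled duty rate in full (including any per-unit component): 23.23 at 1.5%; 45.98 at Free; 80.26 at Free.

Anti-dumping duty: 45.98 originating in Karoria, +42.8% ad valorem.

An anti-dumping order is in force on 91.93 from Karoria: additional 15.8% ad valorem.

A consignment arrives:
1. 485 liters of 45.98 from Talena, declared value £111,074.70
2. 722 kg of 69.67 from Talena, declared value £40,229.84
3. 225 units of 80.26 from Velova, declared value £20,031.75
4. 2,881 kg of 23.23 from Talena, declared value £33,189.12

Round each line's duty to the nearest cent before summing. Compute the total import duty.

Line 1 (45.98, Talena, 485 liters, £111,074.70):
Base rate for 45.98 is 22%.
Origin Talena qualifies under the Zoron–Talena agreement and 45.98 is covered: preferential rate Free applies instead.
The additional-duty order on 45.98 targets Karoria, not Talena; it does not apply.
Duty = £111,074.70 × 0% = £0.00.
Line 2 (69.67, Talena, 722 kg, £40,229.84):
Base rate for 69.67 is 28%.
Origin Talena is the FTA partner but 69.67 is not on the preference list; base rate stands.
Duty = £40,229.84 × 28% = £11,264.36.
Line 3 (80.26, Velova, 225 units, £20,031.75):
Base rate for 80.26 is £3.55/unit.
80.26 has an FTA preferential rate, but origin Velova is not Talena; base rate stands.
Duty = 225 × £3.55 = £798.75.
Line 4 (23.23, Talena, 2,881 kg, £33,189.12):
Base rate for 23.23 is 7.5%.
Origin Talena qualifies under the Zoron–Talena agreement and 23.23 is covered: preferential rate 1.5% applies instead.
Duty = £33,189.12 × 1.5% = £497.84.
Total = £0.00 + £11,264.36 + £798.75 + £497.84 = £12,560.95.

£12,560.95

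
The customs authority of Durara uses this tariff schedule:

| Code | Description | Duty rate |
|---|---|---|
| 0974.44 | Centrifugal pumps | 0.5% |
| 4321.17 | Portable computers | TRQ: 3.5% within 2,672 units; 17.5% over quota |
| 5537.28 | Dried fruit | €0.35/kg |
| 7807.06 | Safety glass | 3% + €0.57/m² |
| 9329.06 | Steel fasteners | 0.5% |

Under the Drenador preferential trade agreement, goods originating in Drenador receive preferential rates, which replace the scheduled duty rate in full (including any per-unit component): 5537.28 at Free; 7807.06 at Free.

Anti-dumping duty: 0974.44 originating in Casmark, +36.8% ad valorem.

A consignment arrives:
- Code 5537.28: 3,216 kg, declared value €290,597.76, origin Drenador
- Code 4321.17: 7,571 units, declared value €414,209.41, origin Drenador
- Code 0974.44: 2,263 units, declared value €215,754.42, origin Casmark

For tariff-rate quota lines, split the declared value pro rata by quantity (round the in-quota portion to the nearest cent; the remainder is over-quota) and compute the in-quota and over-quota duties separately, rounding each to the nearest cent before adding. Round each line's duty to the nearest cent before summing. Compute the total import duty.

Line 1 (5537.28, Drenador, 3,216 kg, €290,597.76):
Base rate for 5537.28 is €0.35/kg.
Origin Drenador qualifies under the Durara–Drenador agreement and 5537.28 is covered: preferential rate Free applies instead.
Duty = €290,597.76 × 0% = €0.00.
Line 2 (4321.17, Drenador, 7,571 units, €414,209.41):
Code 4321.17 is under a tariff-rate quota (threshold 2,672 units). In-quota: 2,672 units at 3.5%; over-quota: 4,899 units at 17.5%.
Pro-rata value split: in-quota = €414,209.41 × 2,672/7,571 = €146,185.12; over-quota = €414,209.41 − €146,185.12 = €268,024.29.
In-quota duty = €146,185.12 × 3.5% = €5,116.48. Over-quota duty = €268,024.29 × 17.5% = €46,904.25.
Line duty = €5,116.48 + €46,904.25 = €52,020.73.
Line 3 (0974.44, Casmark, 2,263 units, €215,754.42):
Base rate for 0974.44 is 0.5%.
Additional duty on 0974.44 from Casmark: +36.8%. Applied ad valorem rate: 0.5% + 36.8% = 37.3%.
Duty = €215,754.42 × 37.3% = €80,476.40.
Total = €0.00 + €52,020.73 + €80,476.40 = €132,497.13.

€132,497.13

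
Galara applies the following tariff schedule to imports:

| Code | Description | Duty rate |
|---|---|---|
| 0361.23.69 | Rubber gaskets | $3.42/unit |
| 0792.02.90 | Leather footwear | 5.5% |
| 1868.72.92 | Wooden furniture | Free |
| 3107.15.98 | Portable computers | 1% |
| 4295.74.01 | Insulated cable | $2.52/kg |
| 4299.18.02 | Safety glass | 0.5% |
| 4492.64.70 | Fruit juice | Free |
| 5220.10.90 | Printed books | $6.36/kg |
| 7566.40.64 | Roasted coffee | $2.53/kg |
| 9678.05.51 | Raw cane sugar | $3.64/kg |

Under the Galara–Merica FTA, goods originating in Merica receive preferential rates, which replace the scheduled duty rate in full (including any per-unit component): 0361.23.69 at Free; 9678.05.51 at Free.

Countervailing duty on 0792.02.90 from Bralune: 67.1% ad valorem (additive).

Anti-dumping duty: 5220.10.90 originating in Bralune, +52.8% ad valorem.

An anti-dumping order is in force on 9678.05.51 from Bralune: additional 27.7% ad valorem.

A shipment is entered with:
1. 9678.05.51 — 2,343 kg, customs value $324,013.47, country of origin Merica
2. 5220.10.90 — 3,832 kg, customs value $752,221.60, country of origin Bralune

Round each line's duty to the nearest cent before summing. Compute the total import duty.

Line 1 (9678.05.51, Merica, 2,343 kg, $324,013.47):
Base rate for 9678.05.51 is $3.64/kg.
Origin Merica qualifies under the Galara–Merica agreement and 9678.05.51 is covered: preferential rate Free applies instead.
The additional-duty order on 9678.05.51 targets Bralune, not Merica; it does not apply.
Duty = $324,013.47 × 0% = $0.00.
Line 2 (5220.10.90, Bralune, 3,832 kg, $752,221.60):
Base rate for 5220.10.90 is $6.36/kg.
Additional duty on 5220.10.90 from Bralune: +52.8% ad valorem. Applied ad valorem rate = 52.8%.
Duty = $752,221.60 × 52.8% + 3,832 × $6.36 = $421,544.52.
Total = $0.00 + $421,544.52 = $421,544.52.

$421,544.52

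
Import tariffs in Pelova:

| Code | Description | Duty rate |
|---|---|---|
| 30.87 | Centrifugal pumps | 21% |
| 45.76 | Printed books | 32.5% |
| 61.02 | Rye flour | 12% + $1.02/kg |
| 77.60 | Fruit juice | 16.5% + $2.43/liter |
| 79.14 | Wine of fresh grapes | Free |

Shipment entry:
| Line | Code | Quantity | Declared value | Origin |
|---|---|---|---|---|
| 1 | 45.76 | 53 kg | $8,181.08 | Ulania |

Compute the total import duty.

$2,658.85

Line 1 (45.76, Ulania, 53 kg, $8,181.08):
Base rate for 45.76 is 32.5%.
Duty = $8,181.08 × 32.5% = $2,658.85.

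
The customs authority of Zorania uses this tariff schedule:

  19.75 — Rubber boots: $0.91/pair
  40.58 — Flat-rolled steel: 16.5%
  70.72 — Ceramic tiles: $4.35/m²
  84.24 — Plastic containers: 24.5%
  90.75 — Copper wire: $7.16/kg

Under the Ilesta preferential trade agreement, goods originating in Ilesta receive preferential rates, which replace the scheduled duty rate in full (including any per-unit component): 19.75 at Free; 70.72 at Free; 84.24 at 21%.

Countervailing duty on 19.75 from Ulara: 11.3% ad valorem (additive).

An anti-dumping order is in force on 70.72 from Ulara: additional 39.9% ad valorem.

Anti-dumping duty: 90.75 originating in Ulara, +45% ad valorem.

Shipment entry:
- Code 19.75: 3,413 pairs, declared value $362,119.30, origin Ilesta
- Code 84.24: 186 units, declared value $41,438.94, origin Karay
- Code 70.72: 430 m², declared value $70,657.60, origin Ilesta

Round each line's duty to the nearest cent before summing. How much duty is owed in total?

Line 1 (19.75, Ilesta, 3,413 pairs, $362,119.30):
Base rate for 19.75 is $0.91/pair.
Origin Ilesta qualifies under the Zorania–Ilesta agreement and 19.75 is covered: preferential rate Free applies instead.
The additional-duty order on 19.75 targets Ulara, not Ilesta; it does not apply.
Duty = $362,119.30 × 0% = $0.00.
Line 2 (84.24, Karay, 186 units, $41,438.94):
Base rate for 84.24 is 24.5%.
84.24 has an FTA preferential rate, but origin Karay is not Ilesta; base rate stands.
Duty = $41,438.94 × 24.5% = $10,152.54.
Line 3 (70.72, Ilesta, 430 m², $70,657.60):
Base rate for 70.72 is $4.35/m².
Origin Ilesta qualifies under the Zorania–Ilesta agreement and 70.72 is covered: preferential rate Free applies instead.
The additional-duty order on 70.72 targets Ulara, not Ilesta; it does not apply.
Duty = $70,657.60 × 0% = $0.00.
Total = $0.00 + $10,152.54 + $0.00 = $10,152.54.

$10,152.54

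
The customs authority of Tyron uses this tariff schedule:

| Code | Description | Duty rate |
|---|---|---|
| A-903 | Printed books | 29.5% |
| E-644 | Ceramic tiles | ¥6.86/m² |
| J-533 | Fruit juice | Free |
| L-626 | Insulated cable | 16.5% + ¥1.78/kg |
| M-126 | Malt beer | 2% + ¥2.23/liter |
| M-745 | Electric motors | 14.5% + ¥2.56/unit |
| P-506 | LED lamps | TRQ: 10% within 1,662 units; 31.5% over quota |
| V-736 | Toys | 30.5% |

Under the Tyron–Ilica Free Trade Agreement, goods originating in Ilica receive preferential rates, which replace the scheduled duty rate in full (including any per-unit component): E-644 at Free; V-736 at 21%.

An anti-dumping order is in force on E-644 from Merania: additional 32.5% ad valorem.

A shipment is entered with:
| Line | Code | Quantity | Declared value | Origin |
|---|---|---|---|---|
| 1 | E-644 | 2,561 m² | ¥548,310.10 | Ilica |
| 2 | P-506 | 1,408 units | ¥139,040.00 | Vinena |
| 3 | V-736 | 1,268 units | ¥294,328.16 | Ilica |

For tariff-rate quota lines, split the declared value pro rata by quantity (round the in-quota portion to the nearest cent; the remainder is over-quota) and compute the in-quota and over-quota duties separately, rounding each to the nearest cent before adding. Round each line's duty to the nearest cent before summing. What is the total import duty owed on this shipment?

¥75,712.91

Line 1 (E-644, Ilica, 2,561 m², ¥548,310.10):
Base rate for E-644 is ¥6.86/m².
Origin Ilica qualifies under the Tyron–Ilica agreement and E-644 is covered: preferential rate Free applies instead.
The additional-duty order on E-644 targets Merania, not Ilica; it does not apply.
Duty = ¥548,310.10 × 0% = ¥0.00.
Line 2 (P-506, Vinena, 1,408 units, ¥139,040.00):
Code P-506 is under a tariff-rate quota (threshold 1,662 units). Quantity 1,408 units is within the quota, so the in-quota rate 10% applies to the full value.
Duty = ¥139,040.00 × 10% = ¥13,904.00.
Line 3 (V-736, Ilica, 1,268 units, ¥294,328.16):
Base rate for V-736 is 30.5%.
Origin Ilica qualifies under the Tyron–Ilica agreement and V-736 is covered: preferential rate 21% applies instead.
Duty = ¥294,328.16 × 21% = ¥61,808.91.
Total = ¥0.00 + ¥13,904.00 + ¥61,808.91 = ¥75,712.91.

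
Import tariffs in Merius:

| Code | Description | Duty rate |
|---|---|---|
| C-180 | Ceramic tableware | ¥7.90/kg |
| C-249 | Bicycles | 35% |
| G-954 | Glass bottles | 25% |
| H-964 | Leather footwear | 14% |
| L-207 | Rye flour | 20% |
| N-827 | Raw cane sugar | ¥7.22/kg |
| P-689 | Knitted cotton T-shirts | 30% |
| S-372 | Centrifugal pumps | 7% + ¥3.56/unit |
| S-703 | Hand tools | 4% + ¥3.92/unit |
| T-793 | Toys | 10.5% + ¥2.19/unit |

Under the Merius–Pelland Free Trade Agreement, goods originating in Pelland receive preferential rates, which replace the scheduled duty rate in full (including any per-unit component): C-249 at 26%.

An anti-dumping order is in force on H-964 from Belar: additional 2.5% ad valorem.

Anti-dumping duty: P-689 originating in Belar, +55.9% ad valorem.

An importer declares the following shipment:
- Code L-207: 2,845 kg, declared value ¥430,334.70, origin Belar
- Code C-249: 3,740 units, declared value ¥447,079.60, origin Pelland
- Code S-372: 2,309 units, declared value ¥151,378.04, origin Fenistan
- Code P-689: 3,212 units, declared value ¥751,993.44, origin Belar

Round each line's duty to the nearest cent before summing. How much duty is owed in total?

Line 1 (L-207, Belar, 2,845 kg, ¥430,334.70):
Base rate for L-207 is 20%.
Duty = ¥430,334.70 × 20% = ¥86,066.94.
Line 2 (C-249, Pelland, 3,740 units, ¥447,079.60):
Base rate for C-249 is 35%.
Origin Pelland qualifies under the Merius–Pelland agreement and C-249 is covered: preferential rate 26% applies instead.
Duty = ¥447,079.60 × 26% = ¥116,240.70.
Line 3 (S-372, Fenistan, 2,309 units, ¥151,378.04):
Base rate for S-372 is 7% + ¥3.56/unit.
Duty = ¥151,378.04 × 7% + 2,309 × ¥3.56 = ¥18,816.50.
Line 4 (P-689, Belar, 3,212 units, ¥751,993.44):
Base rate for P-689 is 30%.
Additional duty on P-689 from Belar: +55.9%. Applied ad valorem rate: 30% + 55.9% = 85.9%.
Duty = ¥751,993.44 × 85.9% = ¥645,962.36.
Total = ¥86,066.94 + ¥116,240.70 + ¥18,816.50 + ¥645,962.36 = ¥867,086.50.

¥867,086.50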